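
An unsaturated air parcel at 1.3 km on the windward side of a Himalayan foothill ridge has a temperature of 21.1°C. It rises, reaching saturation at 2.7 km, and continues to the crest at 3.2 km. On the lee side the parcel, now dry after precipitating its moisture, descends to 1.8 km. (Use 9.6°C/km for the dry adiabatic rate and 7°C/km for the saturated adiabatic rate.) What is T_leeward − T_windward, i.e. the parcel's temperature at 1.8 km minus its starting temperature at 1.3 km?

1300–2700 m, dry: Δz = 1.4 km ⇒ ΔT = -13.44°C; T = 7.66°C
2700–3200 m, saturated: Δz = 0.5 km ⇒ ΔT = -3.5°C; T = 4.16°C
3200–1800 m, dry descent: Δz = 1.4 km ⇒ ΔT = +13.44°C; T = 17.6°C
Net change vs windward start: 17.6 − 21.1 = -3.5°C

-3.5°C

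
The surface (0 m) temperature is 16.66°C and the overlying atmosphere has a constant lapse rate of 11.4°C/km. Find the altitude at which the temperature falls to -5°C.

Height above start = (16.66 − (-5)) / 11.4 = 1.9 km
Altitude = 0 m + 1900 m = 1900 m

1900 m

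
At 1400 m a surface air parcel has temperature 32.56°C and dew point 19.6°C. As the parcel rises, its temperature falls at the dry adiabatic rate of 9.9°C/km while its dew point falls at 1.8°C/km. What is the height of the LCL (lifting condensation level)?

3000 m

T and T_d converge at 9.9 − 1.8 = 8.1°C per km
Height above start = (32.56 − 19.6) / 8.1 = 1.6 km
LCL altitude = 1400 m + 1600 m = 3000 m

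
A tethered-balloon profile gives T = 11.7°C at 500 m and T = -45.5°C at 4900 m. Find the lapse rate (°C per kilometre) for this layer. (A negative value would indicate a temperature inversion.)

13°C/km

Γ = −ΔT/Δz = (11.7 − (-45.5)) / (4900 − 500) m
  = 57.2°C / 4.4 km = 13°C/km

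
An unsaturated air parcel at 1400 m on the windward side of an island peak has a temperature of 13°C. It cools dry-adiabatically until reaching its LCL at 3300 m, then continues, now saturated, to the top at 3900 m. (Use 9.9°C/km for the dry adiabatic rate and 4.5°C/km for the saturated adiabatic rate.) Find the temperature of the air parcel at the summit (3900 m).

1400 → 3300 m (dry, 9.9°C/km): ΔT = -9.9 × 1.9 = -18.81°C → T = -5.81°C
3300 → 3900 m (saturated, 4.5°C/km): ΔT = -4.5 × 0.6 = -2.7°C → T = -8.51°C

-8.51°C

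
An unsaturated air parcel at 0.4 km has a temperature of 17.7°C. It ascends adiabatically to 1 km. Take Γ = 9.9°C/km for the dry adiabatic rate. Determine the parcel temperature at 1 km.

400–1000 m, dry adiabatic: Δz = 0.6 km ⇒ ΔT = -5.94°C; T = 11.76°C

11.76°C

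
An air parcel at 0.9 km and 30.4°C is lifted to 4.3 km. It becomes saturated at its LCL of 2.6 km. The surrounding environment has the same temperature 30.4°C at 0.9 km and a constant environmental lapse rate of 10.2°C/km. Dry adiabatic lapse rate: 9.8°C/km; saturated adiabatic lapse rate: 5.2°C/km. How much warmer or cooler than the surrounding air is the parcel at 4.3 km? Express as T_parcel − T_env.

Parcel:
  Dry to 2600 m: -9.8 × 1.7 km = -16.66°C, so T = 13.74°C.
  Saturated to 4300 m: -5.2 × 1.7 km = -8.84°C, so T = 4.9°C.
Environment:
  Environment to 4300 m: -10.2 × 3.4 km = -34.68°C, so T = -4.28°C.
T_parcel − T_env = 4.9 − (-4.28) = +9.18°C

+9.18°C (parcel warmer than environment)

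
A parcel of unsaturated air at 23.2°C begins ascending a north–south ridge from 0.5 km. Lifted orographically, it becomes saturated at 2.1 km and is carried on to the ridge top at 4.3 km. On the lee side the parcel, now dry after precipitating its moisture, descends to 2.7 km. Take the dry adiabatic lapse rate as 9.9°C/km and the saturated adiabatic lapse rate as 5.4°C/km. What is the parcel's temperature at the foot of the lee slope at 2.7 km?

11.32°C

Dry to 2100 m: -9.9 × 1.6 km = -15.84°C, so T = 7.36°C.
Saturated to 4300 m: -5.4 × 2.2 km = -11.88°C, so T = -4.52°C.
Dry descent to 2700 m: +9.9 × 1.6 km = +15.84°C, so T = 11.32°C.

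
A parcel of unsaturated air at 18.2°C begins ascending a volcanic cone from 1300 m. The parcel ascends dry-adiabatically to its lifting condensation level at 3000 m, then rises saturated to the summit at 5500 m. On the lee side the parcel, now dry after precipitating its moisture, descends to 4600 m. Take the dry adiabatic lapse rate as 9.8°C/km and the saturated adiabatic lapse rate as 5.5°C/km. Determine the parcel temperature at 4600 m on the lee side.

Dry to 3000 m: -9.8 × 1.7 km = -16.66°C, so T = 1.54°C.
Saturated to 5500 m: -5.5 × 2.5 km = -13.75°C, so T = -12.21°C.
Dry descent to 4600 m: +9.8 × 0.9 km = +8.82°C, so T = -3.39°C.

-3.39°C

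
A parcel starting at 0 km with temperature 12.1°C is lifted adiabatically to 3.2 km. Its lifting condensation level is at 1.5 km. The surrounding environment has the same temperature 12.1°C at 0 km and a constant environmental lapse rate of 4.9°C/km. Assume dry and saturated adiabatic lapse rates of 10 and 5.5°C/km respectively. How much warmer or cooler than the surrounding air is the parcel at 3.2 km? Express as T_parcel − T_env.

Parcel:
  From 0 m to 1500 m (dry): cools by 10 × 1.5 = 15°C, giving -2.9°C.
  From 1500 m to 3200 m (saturated): cools by 5.5 × 1.7 = 9.35°C, giving -12.25°C.
Environment:
  From 0 m to 3200 m (environment): cools by 4.9 × 3.2 = 15.68°C, giving -3.58°C.
T_parcel − T_env = -12.25 − (-3.58) = -8.67°C

-8.67°C (parcel cooler than environment)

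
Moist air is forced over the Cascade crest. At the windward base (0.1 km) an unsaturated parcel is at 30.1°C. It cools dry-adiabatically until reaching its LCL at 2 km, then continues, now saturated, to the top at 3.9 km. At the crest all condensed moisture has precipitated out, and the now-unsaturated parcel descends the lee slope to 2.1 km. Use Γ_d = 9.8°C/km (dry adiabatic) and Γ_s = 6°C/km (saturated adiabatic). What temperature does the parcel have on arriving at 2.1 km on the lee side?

From 100 m to 2000 m (dry): cools by 9.8 × 1.9 = 18.62°C, giving 11.48°C.
From 2000 m to 3900 m (saturated): cools by 6 × 1.9 = 11.4°C, giving 0.08°C.
From 3900 m to 2100 m (dry descent): warms by 9.8 × 1.8 = 17.64°C, giving 17.72°C.

17.72°C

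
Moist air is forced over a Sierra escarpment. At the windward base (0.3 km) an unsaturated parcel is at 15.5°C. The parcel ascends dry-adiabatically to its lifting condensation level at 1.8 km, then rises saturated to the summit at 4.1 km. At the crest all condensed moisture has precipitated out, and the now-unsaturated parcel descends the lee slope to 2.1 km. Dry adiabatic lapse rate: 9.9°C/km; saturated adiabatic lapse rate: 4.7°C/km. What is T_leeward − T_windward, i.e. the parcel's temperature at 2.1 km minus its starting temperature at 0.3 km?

-5.86°C

300 → 1800 m (dry, 9.9°C/km): ΔT = -9.9 × 1.5 = -14.85°C → T = 0.65°C
1800 → 4100 m (saturated, 4.7°C/km): ΔT = -4.7 × 2.3 = -10.81°C → T = -10.16°C
4100 → 2100 m (dry descent, 9.9°C/km): ΔT = +9.9 × 2 = +19.8°C → T = 9.64°C
Net change vs windward start: 9.64 − 15.5 = -5.86°C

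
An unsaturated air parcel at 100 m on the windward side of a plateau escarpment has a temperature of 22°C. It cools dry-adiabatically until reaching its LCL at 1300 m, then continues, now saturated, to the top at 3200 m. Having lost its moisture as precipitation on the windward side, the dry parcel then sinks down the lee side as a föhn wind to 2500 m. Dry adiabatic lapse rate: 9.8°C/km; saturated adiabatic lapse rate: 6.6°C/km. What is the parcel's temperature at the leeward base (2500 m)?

100 → 1300 m (dry, 9.8°C/km): ΔT = -9.8 × 1.2 = -11.76°C → T = 10.24°C
1300 → 3200 m (saturated, 6.6°C/km): ΔT = -6.6 × 1.9 = -12.54°C → T = -2.3°C
3200 → 2500 m (dry descent, 9.8°C/km): ΔT = +9.8 × 0.7 = +6.86°C → T = 4.56°C

4.56°C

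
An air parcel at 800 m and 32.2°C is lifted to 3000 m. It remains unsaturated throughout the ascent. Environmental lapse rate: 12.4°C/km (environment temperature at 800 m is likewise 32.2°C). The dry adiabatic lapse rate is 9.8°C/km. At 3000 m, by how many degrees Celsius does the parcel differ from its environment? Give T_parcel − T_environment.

+5.72°C (parcel warmer than environment)

Parcel:
  800–3000 m, dry: Δz = 2.2 km ⇒ ΔT = -21.56°C; T = 10.64°C
Environment:
  800–3000 m, environment: Δz = 2.2 km ⇒ ΔT = -27.28°C; T = 4.92°C
T_parcel − T_env = 10.64 − 4.92 = +5.72°C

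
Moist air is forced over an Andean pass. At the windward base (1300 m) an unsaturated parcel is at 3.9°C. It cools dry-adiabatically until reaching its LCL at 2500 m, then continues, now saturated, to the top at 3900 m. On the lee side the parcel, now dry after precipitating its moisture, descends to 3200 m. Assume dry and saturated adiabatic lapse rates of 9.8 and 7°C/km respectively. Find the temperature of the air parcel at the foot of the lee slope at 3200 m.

1300 → 2500 m (dry, 9.8°C/km): ΔT = -9.8 × 1.2 = -11.76°C → T = -7.86°C
2500 → 3900 m (saturated, 7°C/km): ΔT = -7 × 1.4 = -9.8°C → T = -17.66°C
3900 → 3200 m (dry descent, 9.8°C/km): ΔT = +9.8 × 0.7 = +6.86°C → T = -10.8°C

-10.8°C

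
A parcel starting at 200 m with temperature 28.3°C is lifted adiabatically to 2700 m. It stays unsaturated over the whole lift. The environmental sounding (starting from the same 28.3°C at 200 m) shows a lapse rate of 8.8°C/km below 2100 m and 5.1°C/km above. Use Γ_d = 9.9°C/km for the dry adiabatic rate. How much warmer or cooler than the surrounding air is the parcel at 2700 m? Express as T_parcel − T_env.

Parcel:
  200 → 2700 m (dry, 9.9°C/km): ΔT = -9.9 × 2.5 = -24.75°C → T = 3.55°C
Environment:
  200 → 2100 m (environment, lower layer, 8.8°C/km): ΔT = -8.8 × 1.9 = -16.72°C → T = 11.58°C
  2100 → 2700 m (environment, upper layer, 5.1°C/km): ΔT = -5.1 × 0.6 = -3.06°C → T = 8.52°C
T_parcel − T_env = 3.55 − 8.52 = -4.97°C

-4.97°C (parcel cooler than environment)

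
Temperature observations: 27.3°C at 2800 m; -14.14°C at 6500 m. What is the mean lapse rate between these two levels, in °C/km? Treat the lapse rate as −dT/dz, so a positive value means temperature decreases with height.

Γ = −ΔT/Δz = (27.3 − (-14.14)) / (6500 − 2800) m
  = 41.44°C / 3.7 km = 11.2°C/km

11.2°C/km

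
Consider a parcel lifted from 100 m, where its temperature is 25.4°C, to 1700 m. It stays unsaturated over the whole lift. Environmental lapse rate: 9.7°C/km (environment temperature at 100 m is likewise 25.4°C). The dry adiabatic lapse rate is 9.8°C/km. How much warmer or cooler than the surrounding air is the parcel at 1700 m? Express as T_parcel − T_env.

-0.16°C (parcel cooler than environment)

Parcel:
  100–1700 m, dry: Δz = 1.6 km ⇒ ΔT = -15.68°C; T = 9.72°C
Environment:
  100–1700 m, environment: Δz = 1.6 km ⇒ ΔT = -15.52°C; T = 9.88°C
T_parcel − T_env = 9.72 − 9.88 = -0.16°C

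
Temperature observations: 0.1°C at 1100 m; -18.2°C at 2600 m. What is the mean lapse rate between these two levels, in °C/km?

12.2°C/km

Γ = −ΔT/Δz = (0.1 − (-18.2)) / (2600 − 1100) m
  = 18.3°C / 1.5 km = 12.2°C/km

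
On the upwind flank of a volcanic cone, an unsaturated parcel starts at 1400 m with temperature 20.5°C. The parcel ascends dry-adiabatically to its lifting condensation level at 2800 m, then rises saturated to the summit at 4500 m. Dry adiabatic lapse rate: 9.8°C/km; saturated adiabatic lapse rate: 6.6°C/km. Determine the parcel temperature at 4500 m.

-4.44°C

From 1400 m to 2800 m (dry): cools by 9.8 × 1.4 = 13.72°C, giving 6.78°C.
From 2800 m to 4500 m (saturated): cools by 6.6 × 1.7 = 11.22°C, giving -4.44°C.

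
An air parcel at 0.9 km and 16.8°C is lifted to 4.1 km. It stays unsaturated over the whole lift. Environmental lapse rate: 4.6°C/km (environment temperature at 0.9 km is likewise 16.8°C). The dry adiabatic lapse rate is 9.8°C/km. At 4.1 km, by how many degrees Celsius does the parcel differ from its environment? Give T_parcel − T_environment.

Parcel:
  Dry to 4100 m: -9.8 × 3.2 km = -31.36°C, so T = -14.56°C.
Environment:
  Environment to 4100 m: -4.6 × 3.2 km = -14.72°C, so T = 2.08°C.
T_parcel − T_env = -14.56 − 2.08 = -16.64°C

-16.64°C (parcel cooler than environment)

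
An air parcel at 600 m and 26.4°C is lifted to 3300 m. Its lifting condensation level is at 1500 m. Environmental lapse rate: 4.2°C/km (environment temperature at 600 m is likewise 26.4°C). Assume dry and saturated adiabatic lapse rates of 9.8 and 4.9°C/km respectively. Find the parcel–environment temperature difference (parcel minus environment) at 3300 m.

Parcel:
  600–1500 m, dry: Δz = 0.9 km ⇒ ΔT = -8.82°C; T = 17.58°C
  1500–3300 m, saturated: Δz = 1.8 km ⇒ ΔT = -8.82°C; T = 8.76°C
Environment:
  600–3300 m, environment: Δz = 2.7 km ⇒ ΔT = -11.34°C; T = 15.06°C
T_parcel − T_env = 8.76 − 15.06 = -6.3°C

-6.3°C (parcel cooler than environment)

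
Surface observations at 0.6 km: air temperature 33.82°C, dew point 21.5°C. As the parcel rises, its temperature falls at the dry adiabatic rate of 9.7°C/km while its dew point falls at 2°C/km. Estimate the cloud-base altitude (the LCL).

2.2 km

T and T_d converge at 9.7 − 2 = 7.7°C per km
Height above start = (33.82 − 21.5) / 7.7 = 1.6 km
LCL altitude = 600 m + 1600 m = 2200 m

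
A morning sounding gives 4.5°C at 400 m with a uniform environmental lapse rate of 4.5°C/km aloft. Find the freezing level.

Height above start = (4.5 − 0) / 4.5 = 1 km
Altitude = 400 m + 1000 m = 1400 m

1400 m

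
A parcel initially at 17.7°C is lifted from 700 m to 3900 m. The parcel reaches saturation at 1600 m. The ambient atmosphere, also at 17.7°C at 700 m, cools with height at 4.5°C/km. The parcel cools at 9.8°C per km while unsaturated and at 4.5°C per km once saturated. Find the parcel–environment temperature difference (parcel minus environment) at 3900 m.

-4.77°C (parcel cooler than environment)

Parcel:
  700 → 1600 m (dry, 9.8°C/km): ΔT = -9.8 × 0.9 = -8.82°C → T = 8.88°C
  1600 → 3900 m (saturated, 4.5°C/km): ΔT = -4.5 × 2.3 = -10.35°C → T = -1.47°C
Environment:
  700 → 3900 m (environment, 4.5°C/km): ΔT = -4.5 × 3.2 = -14.4°C → T = 3.3°C
T_parcel − T_env = -1.47 − 3.3 = -4.77°C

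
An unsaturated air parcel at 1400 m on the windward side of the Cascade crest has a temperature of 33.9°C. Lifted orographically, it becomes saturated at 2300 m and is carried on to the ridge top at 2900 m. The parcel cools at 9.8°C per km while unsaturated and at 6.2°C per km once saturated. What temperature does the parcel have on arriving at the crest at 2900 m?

21.36°C

From 1400 m to 2300 m (dry): cools by 9.8 × 0.9 = 8.82°C, giving 25.08°C.
From 2300 m to 2900 m (saturated): cools by 6.2 × 0.6 = 3.72°C, giving 21.36°C.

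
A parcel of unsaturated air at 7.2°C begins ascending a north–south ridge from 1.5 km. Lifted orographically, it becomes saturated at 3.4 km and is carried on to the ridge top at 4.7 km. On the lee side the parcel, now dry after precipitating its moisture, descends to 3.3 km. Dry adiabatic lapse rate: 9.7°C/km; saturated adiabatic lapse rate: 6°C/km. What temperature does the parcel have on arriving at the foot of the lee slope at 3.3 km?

1500–3400 m, dry: Δz = 1.9 km ⇒ ΔT = -18.43°C; T = -11.23°C
3400–4700 m, saturated: Δz = 1.3 km ⇒ ΔT = -7.8°C; T = -19.03°C
4700–3300 m, dry descent: Δz = 1.4 km ⇒ ΔT = +13.58°C; T = -5.45°C

-5.45°C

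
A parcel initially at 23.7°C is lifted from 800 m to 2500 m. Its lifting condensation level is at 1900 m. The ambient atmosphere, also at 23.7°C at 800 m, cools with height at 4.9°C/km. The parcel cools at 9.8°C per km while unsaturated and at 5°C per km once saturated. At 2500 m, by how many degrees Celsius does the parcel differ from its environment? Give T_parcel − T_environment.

-5.45°C (parcel cooler than environment)

Parcel:
  From 800 m to 1900 m (dry): cools by 9.8 × 1.1 = 10.78°C, giving 12.92°C.
  From 1900 m to 2500 m (saturated): cools by 5 × 0.6 = 3°C, giving 9.92°C.
Environment:
  From 800 m to 2500 m (environment): cools by 4.9 × 1.7 = 8.33°C, giving 15.37°C.
T_parcel − T_env = 9.92 − 15.37 = -5.45°C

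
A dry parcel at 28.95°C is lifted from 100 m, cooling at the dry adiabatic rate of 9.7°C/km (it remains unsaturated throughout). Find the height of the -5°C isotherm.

3600 m

Height above start = (28.95 − (-5)) / 9.7 = 3.5 km
Altitude = 100 m + 3500 m = 3600 m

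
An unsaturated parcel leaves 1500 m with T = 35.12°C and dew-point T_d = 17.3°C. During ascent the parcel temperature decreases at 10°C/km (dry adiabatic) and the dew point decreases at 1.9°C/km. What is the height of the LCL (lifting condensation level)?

3700 m

T and T_d converge at 10 − 1.9 = 8.1°C per km
Height above start = (35.12 − 17.3) / 8.1 = 2.2 km
LCL altitude = 1500 m + 2200 m = 3700 m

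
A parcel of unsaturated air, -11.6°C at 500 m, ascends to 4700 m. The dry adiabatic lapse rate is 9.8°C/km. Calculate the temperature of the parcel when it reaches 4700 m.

-52.76°C

Dry adiabatic to 4700 m: -9.8 × 4.2 km = -41.16°C, so T = -52.76°C.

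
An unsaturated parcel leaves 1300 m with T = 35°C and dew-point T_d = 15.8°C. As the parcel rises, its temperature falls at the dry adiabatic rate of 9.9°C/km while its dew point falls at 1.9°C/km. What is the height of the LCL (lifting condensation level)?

3700 m

T and T_d converge at 9.9 − 1.9 = 8°C per km
Height above start = (35 − 15.8) / 8 = 2.4 km
LCL altitude = 1300 m + 2400 m = 3700 m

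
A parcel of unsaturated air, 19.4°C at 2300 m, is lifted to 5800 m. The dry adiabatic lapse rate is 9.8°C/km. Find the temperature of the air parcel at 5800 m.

-14.9°C

2300 → 5800 m (dry adiabatic, 9.8°C/km): ΔT = -9.8 × 3.5 = -34.3°C → T = -14.9°C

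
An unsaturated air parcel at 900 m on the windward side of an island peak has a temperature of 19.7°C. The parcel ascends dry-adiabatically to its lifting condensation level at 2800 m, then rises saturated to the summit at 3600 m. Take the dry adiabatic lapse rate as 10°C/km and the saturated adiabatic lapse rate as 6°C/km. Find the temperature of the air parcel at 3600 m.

-4.1°C

900 → 2800 m (dry, 10°C/km): ΔT = -10 × 1.9 = -19°C → T = 0.7°C
2800 → 3600 m (saturated, 6°C/km): ΔT = -6 × 0.8 = -4.8°C → T = -4.1°C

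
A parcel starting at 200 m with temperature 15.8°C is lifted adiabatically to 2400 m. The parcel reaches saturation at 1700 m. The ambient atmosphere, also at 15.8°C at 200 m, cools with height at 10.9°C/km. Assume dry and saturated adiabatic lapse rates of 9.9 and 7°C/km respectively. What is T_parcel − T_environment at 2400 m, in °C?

Parcel:
  Dry to 1700 m: -9.9 × 1.5 km = -14.85°C, so T = 0.95°C.
  Saturated to 2400 m: -7 × 0.7 km = -4.9°C, so T = -3.95°C.
Environment:
  Environment to 2400 m: -10.9 × 2.2 km = -23.98°C, so T = -8.18°C.
T_parcel − T_env = -3.95 − (-8.18) = +4.23°C

+4.23°C (parcel warmer than environment)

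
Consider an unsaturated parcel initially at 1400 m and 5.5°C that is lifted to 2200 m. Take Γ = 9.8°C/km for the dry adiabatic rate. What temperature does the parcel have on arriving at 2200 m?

1400–2200 m, dry adiabatic: Δz = 0.8 km ⇒ ΔT = -7.84°C; T = -2.34°C

-2.34°C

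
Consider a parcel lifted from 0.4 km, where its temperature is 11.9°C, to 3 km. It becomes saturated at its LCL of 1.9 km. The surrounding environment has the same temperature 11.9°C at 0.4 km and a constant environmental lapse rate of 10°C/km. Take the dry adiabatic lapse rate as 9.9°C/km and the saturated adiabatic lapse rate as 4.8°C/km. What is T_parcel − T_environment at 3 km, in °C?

Parcel:
  400–1900 m, dry: Δz = 1.5 km ⇒ ΔT = -14.85°C; T = -2.95°C
  1900–3000 m, saturated: Δz = 1.1 km ⇒ ΔT = -5.28°C; T = -8.23°C
Environment:
  400–3000 m, environment: Δz = 2.6 km ⇒ ΔT = -26°C; T = -14.1°C
T_parcel − T_env = -8.23 − (-14.1) = +5.87°C

+5.87°C (parcel warmer than environment)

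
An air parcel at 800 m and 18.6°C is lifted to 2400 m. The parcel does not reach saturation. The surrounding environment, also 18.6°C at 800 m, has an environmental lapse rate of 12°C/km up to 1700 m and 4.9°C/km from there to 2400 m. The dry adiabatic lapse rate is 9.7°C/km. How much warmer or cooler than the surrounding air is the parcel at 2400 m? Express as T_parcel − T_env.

-1.29°C (parcel cooler than environment)

Parcel:
  From 800 m to 2400 m (dry): cools by 9.7 × 1.6 = 15.52°C, giving 3.08°C.
Environment:
  From 800 m to 1700 m (environment, lower layer): cools by 12 × 0.9 = 10.8°C, giving 7.8°C.
  From 1700 m to 2400 m (environment, upper layer): cools by 4.9 × 0.7 = 3.43°C, giving 4.37°C.
T_parcel − T_env = 3.08 − 4.37 = -1.29°C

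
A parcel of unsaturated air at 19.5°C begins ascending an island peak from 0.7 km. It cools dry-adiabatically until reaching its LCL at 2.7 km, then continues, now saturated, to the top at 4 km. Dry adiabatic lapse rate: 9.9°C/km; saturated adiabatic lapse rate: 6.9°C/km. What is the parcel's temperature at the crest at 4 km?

700–2700 m, dry: Δz = 2 km ⇒ ΔT = -19.8°C; T = -0.3°C
2700–4000 m, saturated: Δz = 1.3 km ⇒ ΔT = -8.97°C; T = -9.27°C

-9.27°C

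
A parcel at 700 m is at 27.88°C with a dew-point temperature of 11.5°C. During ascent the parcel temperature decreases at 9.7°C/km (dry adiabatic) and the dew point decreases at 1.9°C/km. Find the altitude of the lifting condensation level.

T and T_d converge at 9.7 − 1.9 = 7.8°C per km
Height above start = (27.88 − 11.5) / 7.8 = 2.1 km
LCL altitude = 700 m + 2100 m = 2800 m

2800 m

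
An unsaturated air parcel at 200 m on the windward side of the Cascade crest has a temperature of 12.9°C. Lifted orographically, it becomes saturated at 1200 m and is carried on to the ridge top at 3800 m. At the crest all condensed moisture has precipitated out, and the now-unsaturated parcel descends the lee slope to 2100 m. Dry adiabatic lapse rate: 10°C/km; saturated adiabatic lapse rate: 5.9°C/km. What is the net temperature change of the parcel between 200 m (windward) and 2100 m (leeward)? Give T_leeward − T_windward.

-8.34°C

200–1200 m, dry: Δz = 1 km ⇒ ΔT = -10°C; T = 2.9°C
1200–3800 m, saturated: Δz = 2.6 km ⇒ ΔT = -15.34°C; T = -12.44°C
3800–2100 m, dry descent: Δz = 1.7 km ⇒ ΔT = +17°C; T = 4.56°C
Net change vs windward start: 4.56 − 12.9 = -8.34°C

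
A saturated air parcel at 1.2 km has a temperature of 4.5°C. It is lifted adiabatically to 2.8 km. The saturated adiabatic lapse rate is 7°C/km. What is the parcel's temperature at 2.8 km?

1200–2800 m, saturated adiabatic: Δz = 1.6 km ⇒ ΔT = -11.2°C; T = -6.7°C

-6.7°C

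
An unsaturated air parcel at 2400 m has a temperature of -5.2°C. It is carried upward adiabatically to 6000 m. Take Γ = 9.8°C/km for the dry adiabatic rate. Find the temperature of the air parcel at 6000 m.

2400 → 6000 m (dry adiabatic, 9.8°C/km): ΔT = -9.8 × 3.6 = -35.28°C → T = -40.48°C

-40.48°C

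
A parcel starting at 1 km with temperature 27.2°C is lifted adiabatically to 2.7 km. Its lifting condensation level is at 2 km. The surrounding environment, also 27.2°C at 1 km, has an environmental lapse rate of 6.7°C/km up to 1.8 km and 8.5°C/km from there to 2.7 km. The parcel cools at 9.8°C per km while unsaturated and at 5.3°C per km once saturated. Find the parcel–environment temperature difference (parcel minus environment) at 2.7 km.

-0.5°C (parcel cooler than environment)

Parcel:
  From 1000 m to 2000 m (dry): cools by 9.8 × 1 = 9.8°C, giving 17.4°C.
  From 2000 m to 2700 m (saturated): cools by 5.3 × 0.7 = 3.71°C, giving 13.69°C.
Environment:
  From 1000 m to 1800 m (environment, lower layer): cools by 6.7 × 0.8 = 5.36°C, giving 21.84°C.
  From 1800 m to 2700 m (environment, upper layer): cools by 8.5 × 0.9 = 7.65°C, giving 14.19°C.
T_parcel − T_env = 13.69 − 14.19 = -0.5°C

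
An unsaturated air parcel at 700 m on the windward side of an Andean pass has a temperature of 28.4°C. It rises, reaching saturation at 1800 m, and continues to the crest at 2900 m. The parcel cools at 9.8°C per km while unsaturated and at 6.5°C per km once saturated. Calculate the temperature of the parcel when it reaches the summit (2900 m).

700–1800 m, dry: Δz = 1.1 km ⇒ ΔT = -10.78°C; T = 17.62°C
1800–2900 m, saturated: Δz = 1.1 km ⇒ ΔT = -7.15°C; T = 10.47°C

10.47°C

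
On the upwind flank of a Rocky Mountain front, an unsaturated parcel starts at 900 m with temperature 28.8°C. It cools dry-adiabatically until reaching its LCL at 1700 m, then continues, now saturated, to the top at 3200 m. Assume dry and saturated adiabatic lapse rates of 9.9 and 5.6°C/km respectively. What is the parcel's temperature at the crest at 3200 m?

12.48°C

From 900 m to 1700 m (dry): cools by 9.9 × 0.8 = 7.92°C, giving 20.88°C.
From 1700 m to 3200 m (saturated): cools by 5.6 × 1.5 = 8.4°C, giving 12.48°C.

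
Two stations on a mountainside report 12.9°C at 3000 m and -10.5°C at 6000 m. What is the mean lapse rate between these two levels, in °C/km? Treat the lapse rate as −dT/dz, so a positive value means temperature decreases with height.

Γ = −ΔT/Δz = (12.9 − (-10.5)) / (6000 − 3000) m
  = 23.4°C / 3 km = 7.8°C/km

7.8°C/km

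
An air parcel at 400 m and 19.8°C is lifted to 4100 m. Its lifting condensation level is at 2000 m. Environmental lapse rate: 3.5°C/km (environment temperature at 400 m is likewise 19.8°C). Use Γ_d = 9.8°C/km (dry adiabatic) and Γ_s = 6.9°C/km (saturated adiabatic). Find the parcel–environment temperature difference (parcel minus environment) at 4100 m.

Parcel:
  From 400 m to 2000 m (dry): cools by 9.8 × 1.6 = 15.68°C, giving 4.12°C.
  From 2000 m to 4100 m (saturated): cools by 6.9 × 2.1 = 14.49°C, giving -10.37°C.
Environment:
  From 400 m to 4100 m (environment): cools by 3.5 × 3.7 = 12.95°C, giving 6.85°C.
T_parcel − T_env = -10.37 − 6.85 = -17.22°C

-17.22°C (parcel cooler than environment)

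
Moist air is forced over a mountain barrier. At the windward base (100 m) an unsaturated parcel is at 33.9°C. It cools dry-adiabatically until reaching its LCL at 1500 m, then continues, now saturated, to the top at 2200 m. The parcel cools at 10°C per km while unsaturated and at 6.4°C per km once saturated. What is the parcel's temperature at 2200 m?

15.42°C

100 → 1500 m (dry, 10°C/km): ΔT = -10 × 1.4 = -14°C → T = 19.9°C
1500 → 2200 m (saturated, 6.4°C/km): ΔT = -6.4 × 0.7 = -4.48°C → T = 15.42°C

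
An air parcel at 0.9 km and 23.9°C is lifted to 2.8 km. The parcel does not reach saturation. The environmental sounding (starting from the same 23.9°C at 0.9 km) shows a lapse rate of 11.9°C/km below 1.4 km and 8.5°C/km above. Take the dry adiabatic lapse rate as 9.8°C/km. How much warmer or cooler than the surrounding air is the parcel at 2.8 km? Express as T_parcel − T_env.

Parcel:
  900–2800 m, dry: Δz = 1.9 km ⇒ ΔT = -18.62°C; T = 5.28°C
Environment:
  900–1400 m, environment, lower layer: Δz = 0.5 km ⇒ ΔT = -5.95°C; T = 17.95°C
  1400–2800 m, environment, upper layer: Δz = 1.4 km ⇒ ΔT = -11.9°C; T = 6.05°C
T_parcel − T_env = 5.28 − 6.05 = -0.77°C

-0.77°C (parcel cooler than environment)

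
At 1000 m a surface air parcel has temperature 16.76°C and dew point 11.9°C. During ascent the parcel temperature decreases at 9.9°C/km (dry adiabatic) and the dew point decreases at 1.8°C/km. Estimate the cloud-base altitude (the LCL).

T and T_d converge at 9.9 − 1.8 = 8.1°C per km
Height above start = (16.76 − 11.9) / 8.1 = 0.6 km
LCL altitude = 1000 m + 600 m = 1600 m

1600 m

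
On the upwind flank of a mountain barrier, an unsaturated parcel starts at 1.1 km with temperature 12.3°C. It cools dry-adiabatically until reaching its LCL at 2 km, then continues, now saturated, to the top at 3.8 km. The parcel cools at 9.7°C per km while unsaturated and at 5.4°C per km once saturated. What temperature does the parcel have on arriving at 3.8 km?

-6.15°C

From 1100 m to 2000 m (dry): cools by 9.7 × 0.9 = 8.73°C, giving 3.57°C.
From 2000 m to 3800 m (saturated): cools by 5.4 × 1.8 = 9.72°C, giving -6.15°C.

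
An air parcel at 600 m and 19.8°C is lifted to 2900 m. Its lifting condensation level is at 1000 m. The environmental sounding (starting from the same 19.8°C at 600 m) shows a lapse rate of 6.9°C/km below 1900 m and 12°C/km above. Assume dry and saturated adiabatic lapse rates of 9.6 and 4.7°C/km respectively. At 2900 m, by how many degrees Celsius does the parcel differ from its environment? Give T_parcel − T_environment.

+8.2°C (parcel warmer than environment)

Parcel:
  600–1000 m, dry: Δz = 0.4 km ⇒ ΔT = -3.84°C; T = 15.96°C
  1000–2900 m, saturated: Δz = 1.9 km ⇒ ΔT = -8.93°C; T = 7.03°C
Environment:
  600–1900 m, environment, lower layer: Δz = 1.3 km ⇒ ΔT = -8.97°C; T = 10.83°C
  1900–2900 m, environment, upper layer: Δz = 1 km ⇒ ΔT = -12°C; T = -1.17°C
T_parcel − T_env = 7.03 − (-1.17) = +8.2°C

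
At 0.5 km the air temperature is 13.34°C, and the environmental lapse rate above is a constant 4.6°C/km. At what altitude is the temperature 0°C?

Height above start = (13.34 − 0) / 4.6 = 2.9 km
Altitude = 500 m + 2900 m = 3400 m

3.4 km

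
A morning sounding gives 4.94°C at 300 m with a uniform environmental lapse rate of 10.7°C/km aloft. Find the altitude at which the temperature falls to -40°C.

4500 m

Height above start = (4.94 − (-40)) / 10.7 = 4.2 km
Altitude = 300 m + 4200 m = 4500 m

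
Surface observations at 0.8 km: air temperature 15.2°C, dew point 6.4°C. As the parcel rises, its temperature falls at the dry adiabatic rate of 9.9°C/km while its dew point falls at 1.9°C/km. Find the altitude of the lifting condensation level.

T and T_d converge at 9.9 − 1.9 = 8°C per km
Height above start = (15.2 − 6.4) / 8 = 1.1 km
LCL altitude = 800 m + 1100 m = 1900 m

1.9 km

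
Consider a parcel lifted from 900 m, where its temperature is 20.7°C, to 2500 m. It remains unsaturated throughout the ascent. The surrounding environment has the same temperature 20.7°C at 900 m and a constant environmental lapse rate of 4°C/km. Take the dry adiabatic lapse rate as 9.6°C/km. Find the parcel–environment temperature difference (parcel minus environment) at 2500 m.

Parcel:
  Dry to 2500 m: -9.6 × 1.6 km = -15.36°C, so T = 5.34°C.
Environment:
  Environment to 2500 m: -4 × 1.6 km = -6.4°C, so T = 14.3°C.
T_parcel − T_env = 5.34 − 14.3 = -8.96°C

-8.96°C (parcel cooler than environment)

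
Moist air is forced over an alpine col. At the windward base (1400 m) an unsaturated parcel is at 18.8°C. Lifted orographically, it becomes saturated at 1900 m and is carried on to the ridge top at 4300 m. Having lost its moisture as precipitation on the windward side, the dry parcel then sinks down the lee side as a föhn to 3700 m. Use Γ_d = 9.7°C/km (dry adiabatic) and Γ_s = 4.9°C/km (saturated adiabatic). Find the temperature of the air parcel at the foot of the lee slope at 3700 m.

8.01°C

Dry to 1900 m: -9.7 × 0.5 km = -4.85°C, so T = 13.95°C.
Saturated to 4300 m: -4.9 × 2.4 km = -11.76°C, so T = 2.19°C.
Dry descent to 3700 m: +9.7 × 0.6 km = +5.82°C, so T = 8.01°C.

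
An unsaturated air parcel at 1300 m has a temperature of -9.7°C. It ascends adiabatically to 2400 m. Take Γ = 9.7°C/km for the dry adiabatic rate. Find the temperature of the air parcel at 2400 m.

-20.37°C

1300 → 2400 m (dry adiabatic, 9.7°C/km): ΔT = -9.7 × 1.1 = -10.67°C → T = -20.37°C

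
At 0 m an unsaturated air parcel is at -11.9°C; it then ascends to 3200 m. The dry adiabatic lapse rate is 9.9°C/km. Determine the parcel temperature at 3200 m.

0–3200 m, dry adiabatic: Δz = 3.2 km ⇒ ΔT = -31.68°C; T = -43.58°C

-43.58°C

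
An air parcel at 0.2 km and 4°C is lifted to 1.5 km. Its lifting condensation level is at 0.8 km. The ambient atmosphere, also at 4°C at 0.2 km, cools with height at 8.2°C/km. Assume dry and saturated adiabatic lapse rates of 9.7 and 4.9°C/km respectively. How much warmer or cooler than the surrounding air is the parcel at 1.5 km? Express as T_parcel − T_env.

+1.41°C (parcel warmer than environment)

Parcel:
  From 200 m to 800 m (dry): cools by 9.7 × 0.6 = 5.82°C, giving -1.82°C.
  From 800 m to 1500 m (saturated): cools by 4.9 × 0.7 = 3.43°C, giving -5.25°C.
Environment:
  From 200 m to 1500 m (environment): cools by 8.2 × 1.3 = 10.66°C, giving -6.66°C.
T_parcel − T_env = -5.25 − (-6.66) = +1.41°C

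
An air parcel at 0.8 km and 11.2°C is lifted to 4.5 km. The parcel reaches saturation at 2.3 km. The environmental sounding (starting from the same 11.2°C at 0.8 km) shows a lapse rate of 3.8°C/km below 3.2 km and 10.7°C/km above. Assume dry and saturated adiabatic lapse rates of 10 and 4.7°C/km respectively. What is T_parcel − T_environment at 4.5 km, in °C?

-2.31°C (parcel cooler than environment)

Parcel:
  From 800 m to 2300 m (dry): cools by 10 × 1.5 = 15°C, giving -3.8°C.
  From 2300 m to 4500 m (saturated): cools by 4.7 × 2.2 = 10.34°C, giving -14.14°C.
Environment:
  From 800 m to 3200 m (environment, lower layer): cools by 3.8 × 2.4 = 9.12°C, giving 2.08°C.
  From 3200 m to 4500 m (environment, upper layer): cools by 10.7 × 1.3 = 13.91°C, giving -11.83°C.
T_parcel − T_env = -14.14 − (-11.83) = -2.31°C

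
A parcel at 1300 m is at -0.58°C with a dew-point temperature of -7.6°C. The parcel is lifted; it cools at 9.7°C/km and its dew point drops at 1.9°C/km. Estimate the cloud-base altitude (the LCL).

2200 m

T and T_d converge at 9.7 − 1.9 = 7.8°C per km
Height above start = (-0.58 − (-7.6)) / 7.8 = 0.9 km
LCL altitude = 1300 m + 900 m = 2200 m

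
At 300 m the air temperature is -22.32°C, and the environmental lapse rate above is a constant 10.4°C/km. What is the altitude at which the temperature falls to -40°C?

Height above start = (-22.32 − (-40)) / 10.4 = 1.7 km
Altitude = 300 m + 1700 m = 2000 m

2000 m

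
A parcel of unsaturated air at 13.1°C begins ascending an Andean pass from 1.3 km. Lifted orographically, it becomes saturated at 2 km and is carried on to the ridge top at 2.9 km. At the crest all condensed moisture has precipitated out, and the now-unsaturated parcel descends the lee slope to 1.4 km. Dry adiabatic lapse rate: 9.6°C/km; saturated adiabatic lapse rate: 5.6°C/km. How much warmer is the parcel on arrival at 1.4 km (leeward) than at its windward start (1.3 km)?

+2.64°C

1300–2000 m, dry: Δz = 0.7 km ⇒ ΔT = -6.72°C; T = 6.38°C
2000–2900 m, saturated: Δz = 0.9 km ⇒ ΔT = -5.04°C; T = 1.34°C
2900–1400 m, dry descent: Δz = 1.5 km ⇒ ΔT = +14.4°C; T = 15.74°C
Net change vs windward start: 15.74 − 13.1 = +2.64°C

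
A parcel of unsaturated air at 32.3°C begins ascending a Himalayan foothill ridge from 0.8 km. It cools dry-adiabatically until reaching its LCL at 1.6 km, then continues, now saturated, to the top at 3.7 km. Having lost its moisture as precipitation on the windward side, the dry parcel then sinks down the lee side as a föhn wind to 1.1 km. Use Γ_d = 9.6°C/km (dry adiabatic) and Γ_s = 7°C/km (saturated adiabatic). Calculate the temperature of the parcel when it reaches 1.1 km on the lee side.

Dry to 1600 m: -9.6 × 0.8 km = -7.68°C, so T = 24.62°C.
Saturated to 3700 m: -7 × 2.1 km = -14.7°C, so T = 9.92°C.
Dry descent to 1100 m: +9.6 × 2.6 km = +24.96°C, so T = 34.88°C.

34.88°C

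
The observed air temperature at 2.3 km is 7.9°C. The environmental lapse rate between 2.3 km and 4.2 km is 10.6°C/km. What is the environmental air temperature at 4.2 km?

Environmental to 4200 m: -10.6 × 1.9 km = -20.14°C, so T = -12.24°C.

-12.24°C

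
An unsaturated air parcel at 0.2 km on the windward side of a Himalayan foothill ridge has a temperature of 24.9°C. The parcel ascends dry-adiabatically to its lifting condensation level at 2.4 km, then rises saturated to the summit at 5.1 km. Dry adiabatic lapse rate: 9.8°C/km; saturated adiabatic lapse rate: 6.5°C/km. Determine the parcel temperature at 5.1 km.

From 200 m to 2400 m (dry): cools by 9.8 × 2.2 = 21.56°C, giving 3.34°C.
From 2400 m to 5100 m (saturated): cools by 6.5 × 2.7 = 17.55°C, giving -14.21°C.

-14.21°C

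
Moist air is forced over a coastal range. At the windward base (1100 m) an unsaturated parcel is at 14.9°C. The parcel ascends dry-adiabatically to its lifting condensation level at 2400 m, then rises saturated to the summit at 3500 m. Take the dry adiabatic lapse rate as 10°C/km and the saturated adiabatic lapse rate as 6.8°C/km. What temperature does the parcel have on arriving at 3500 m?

-5.58°C

1100 → 2400 m (dry, 10°C/km): ΔT = -10 × 1.3 = -13°C → T = 1.9°C
2400 → 3500 m (saturated, 6.8°C/km): ΔT = -6.8 × 1.1 = -7.48°C → T = -5.58°C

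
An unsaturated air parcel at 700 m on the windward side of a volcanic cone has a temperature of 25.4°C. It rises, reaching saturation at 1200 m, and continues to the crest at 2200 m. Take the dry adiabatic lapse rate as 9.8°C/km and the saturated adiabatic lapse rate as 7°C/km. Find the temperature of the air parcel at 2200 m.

13.5°C

700 → 1200 m (dry, 9.8°C/km): ΔT = -9.8 × 0.5 = -4.9°C → T = 20.5°C
1200 → 2200 m (saturated, 7°C/km): ΔT = -7 × 1 = -7°C → T = 13.5°C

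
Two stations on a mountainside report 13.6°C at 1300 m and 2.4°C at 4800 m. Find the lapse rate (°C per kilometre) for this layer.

3.2°C/km

Γ = −ΔT/Δz = (13.6 − 2.4) / (4800 − 1300) m
  = 11.2°C / 3.5 km = 3.2°C/km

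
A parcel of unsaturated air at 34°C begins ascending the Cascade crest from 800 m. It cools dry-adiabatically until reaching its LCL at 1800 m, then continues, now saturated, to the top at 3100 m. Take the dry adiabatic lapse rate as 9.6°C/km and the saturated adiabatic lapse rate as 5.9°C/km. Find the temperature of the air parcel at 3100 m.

800–1800 m, dry: Δz = 1 km ⇒ ΔT = -9.6°C; T = 24.4°C
1800–3100 m, saturated: Δz = 1.3 km ⇒ ΔT = -7.67°C; T = 16.73°C

16.73°C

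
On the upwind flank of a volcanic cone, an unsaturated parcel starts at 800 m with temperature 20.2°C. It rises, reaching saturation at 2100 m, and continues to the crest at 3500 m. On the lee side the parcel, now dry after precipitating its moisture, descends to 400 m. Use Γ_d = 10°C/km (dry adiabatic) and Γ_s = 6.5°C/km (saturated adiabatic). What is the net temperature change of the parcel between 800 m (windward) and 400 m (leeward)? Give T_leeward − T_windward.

+8.9°C

800 → 2100 m (dry, 10°C/km): ΔT = -10 × 1.3 = -13°C → T = 7.2°C
2100 → 3500 m (saturated, 6.5°C/km): ΔT = -6.5 × 1.4 = -9.1°C → T = -1.9°C
3500 → 400 m (dry descent, 10°C/km): ΔT = +10 × 3.1 = +31°C → T = 29.1°C
Net change vs windward start: 29.1 − 20.2 = +8.9°C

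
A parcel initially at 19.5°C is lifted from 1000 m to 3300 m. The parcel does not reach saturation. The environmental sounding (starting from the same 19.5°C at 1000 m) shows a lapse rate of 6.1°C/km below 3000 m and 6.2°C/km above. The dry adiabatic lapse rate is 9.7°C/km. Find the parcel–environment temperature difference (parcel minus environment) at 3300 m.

Parcel:
  1000–3300 m, dry: Δz = 2.3 km ⇒ ΔT = -22.31°C; T = -2.81°C
Environment:
  1000–3000 m, environment, lower layer: Δz = 2 km ⇒ ΔT = -12.2°C; T = 7.3°C
  3000–3300 m, environment, upper layer: Δz = 0.3 km ⇒ ΔT = -1.86°C; T = 5.44°C
T_parcel − T_env = -2.81 − 5.44 = -8.25°C

-8.25°C (parcel cooler than environment)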